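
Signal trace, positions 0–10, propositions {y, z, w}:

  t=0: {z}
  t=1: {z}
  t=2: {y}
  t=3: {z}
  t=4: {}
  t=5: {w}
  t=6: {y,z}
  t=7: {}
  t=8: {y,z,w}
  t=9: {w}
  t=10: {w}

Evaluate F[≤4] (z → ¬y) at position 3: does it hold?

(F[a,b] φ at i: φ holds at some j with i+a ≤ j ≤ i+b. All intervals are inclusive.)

Check (z → ¬y) at each j in [3,7]:
  j=3: true
  j=4: true
  j=5: true
  j=6: false
  j=7: true
Found at j=3 → formula holds.

True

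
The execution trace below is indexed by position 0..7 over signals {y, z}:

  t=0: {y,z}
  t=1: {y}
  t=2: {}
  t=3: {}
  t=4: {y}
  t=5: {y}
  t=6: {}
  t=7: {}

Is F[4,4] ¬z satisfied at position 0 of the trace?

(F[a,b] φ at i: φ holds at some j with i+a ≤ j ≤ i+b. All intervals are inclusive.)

Check ¬z at each j in [4,4]:
  j=4: true
Found at j=4 → formula holds.

Holds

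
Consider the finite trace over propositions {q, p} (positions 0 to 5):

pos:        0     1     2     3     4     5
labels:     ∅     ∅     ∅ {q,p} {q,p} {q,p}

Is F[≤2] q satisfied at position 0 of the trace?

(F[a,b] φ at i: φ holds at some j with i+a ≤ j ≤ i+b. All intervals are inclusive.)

Does not hold

Check q at each j in [0,2]:
  j=0: false
  j=1: false
  j=2: false
No position in the window satisfies it → formula fails.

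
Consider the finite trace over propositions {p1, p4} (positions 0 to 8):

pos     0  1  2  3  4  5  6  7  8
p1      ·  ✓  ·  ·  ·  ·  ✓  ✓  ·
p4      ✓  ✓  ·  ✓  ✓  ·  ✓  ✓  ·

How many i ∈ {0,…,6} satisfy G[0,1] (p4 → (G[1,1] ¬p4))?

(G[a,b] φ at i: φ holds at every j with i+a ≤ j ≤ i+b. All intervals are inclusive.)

2

Evaluate at each i in [0,6]:
  i=0: ✗ (fails at j=0)
  i=1: ✓ (all of [1,2])
  i=2: ✗ (fails at j=3)
  i=3: ✗ (fails at j=3)
  i=4: ✓ (all of [4,5])
  i=5: ✗ (fails at j=6)
  i=6: ✗ (fails at j=6)
Positions where it holds: {1, 4} → 2.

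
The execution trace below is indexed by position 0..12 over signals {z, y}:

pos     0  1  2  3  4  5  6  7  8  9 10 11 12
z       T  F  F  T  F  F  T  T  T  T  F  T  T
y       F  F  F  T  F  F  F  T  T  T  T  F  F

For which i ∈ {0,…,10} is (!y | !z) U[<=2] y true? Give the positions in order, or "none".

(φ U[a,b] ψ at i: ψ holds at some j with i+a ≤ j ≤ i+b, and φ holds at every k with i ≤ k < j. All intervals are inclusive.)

1, 2, 3, 5, 6, 7, 8, 9, 10

Evaluate at each i in [0,10]:
  i=0: ✗ (no rhs in [0,2])
  i=1: ✓ (rhs at j=3; lhs holds on [1,2])
  i=2: ✓ (rhs at j=3; lhs holds on [2,2])
  i=3: ✓ (rhs at j=3)
  i=4: ✗ (no rhs in [4,6])
  i=5: ✓ (rhs at j=7; lhs holds on [5,6])
  i=6: ✓ (rhs at j=7; lhs holds on [6,6])
  i=7: ✓ (rhs at j=7)
  i=8: ✓ (rhs at j=8)
  i=9: ✓ (rhs at j=9)
  i=10: ✓ (rhs at j=10)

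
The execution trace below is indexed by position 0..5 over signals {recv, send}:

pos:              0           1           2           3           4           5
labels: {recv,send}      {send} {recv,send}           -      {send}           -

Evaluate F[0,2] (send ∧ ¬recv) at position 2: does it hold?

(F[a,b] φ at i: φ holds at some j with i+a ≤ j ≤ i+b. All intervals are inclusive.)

Yes

Check (send ∧ ¬recv) at each j in [2,4]:
  j=2: false
  j=3: false
  j=4: true
Found at j=4 → formula holds.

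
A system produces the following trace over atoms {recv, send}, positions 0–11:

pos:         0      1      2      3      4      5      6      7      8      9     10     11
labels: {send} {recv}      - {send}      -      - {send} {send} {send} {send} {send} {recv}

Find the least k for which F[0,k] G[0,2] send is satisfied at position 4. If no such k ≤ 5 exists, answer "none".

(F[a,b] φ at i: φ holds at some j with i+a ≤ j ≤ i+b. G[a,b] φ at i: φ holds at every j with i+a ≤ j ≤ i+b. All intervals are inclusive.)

2

Scan j = 4,5,… for G[0,2] send:
  j=4: fails
  j=5: fails
  j=6: holds
First hit at j=6, so smallest k = 6-4 = 2.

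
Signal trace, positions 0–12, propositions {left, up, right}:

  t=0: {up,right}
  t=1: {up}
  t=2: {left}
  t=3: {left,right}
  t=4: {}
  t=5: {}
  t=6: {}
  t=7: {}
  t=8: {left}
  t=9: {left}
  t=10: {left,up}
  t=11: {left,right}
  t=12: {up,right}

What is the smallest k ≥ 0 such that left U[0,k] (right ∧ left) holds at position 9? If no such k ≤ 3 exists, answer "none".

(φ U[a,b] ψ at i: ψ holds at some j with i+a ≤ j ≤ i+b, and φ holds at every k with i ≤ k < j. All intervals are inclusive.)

2

Need earliest j ≥ 9 with (right ∧ left), and left at every k in [9,j-1].
  j=9: rhs fails.
  j=10: rhs fails.
  j=11: rhs holds; lhs holds on [9,10]. k = 2.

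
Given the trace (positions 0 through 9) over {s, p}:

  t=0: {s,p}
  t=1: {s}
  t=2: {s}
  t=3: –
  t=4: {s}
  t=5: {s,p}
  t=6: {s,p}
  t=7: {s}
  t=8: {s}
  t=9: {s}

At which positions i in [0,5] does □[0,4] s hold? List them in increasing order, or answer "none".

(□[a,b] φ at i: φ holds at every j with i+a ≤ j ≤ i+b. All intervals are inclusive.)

Evaluate at each i in [0,5]:
  i=0: ✗ (fails at j=3)
  i=1: ✗ (fails at j=3)
  i=2: ✗ (fails at j=3)
  i=3: ✗ (fails at j=3)
  i=4: ✓ (all of [4,8])
  i=5: ✓ (all of [5,9])

4, 5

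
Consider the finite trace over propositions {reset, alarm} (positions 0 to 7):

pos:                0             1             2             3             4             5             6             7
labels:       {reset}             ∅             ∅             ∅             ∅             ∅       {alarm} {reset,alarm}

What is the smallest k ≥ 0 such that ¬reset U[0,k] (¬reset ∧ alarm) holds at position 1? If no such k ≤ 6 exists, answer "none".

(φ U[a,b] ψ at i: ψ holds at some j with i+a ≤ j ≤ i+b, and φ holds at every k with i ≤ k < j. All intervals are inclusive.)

Need earliest j ≥ 1 with (¬reset ∧ alarm), and ¬reset at every k in [1,j-1].
  j=1: rhs fails.
  j=2: rhs fails.
  j=3: rhs fails.
  j=4: rhs fails.
  j=5: rhs fails.
  j=6: rhs holds; lhs holds on [1,5]. k = 5.

5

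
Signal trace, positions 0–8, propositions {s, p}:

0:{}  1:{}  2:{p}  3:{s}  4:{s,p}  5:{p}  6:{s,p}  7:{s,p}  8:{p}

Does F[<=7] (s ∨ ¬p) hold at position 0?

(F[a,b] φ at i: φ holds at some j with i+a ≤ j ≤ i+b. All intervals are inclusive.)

Yes

Check (s ∨ ¬p) at each j in [0,7]:
  j=0: true
  j=1: true
  j=2: false
  j=3: true
  j=4: true
  j=5: false
  j=6: true
  j=7: true
Found at j=0 → formula holds.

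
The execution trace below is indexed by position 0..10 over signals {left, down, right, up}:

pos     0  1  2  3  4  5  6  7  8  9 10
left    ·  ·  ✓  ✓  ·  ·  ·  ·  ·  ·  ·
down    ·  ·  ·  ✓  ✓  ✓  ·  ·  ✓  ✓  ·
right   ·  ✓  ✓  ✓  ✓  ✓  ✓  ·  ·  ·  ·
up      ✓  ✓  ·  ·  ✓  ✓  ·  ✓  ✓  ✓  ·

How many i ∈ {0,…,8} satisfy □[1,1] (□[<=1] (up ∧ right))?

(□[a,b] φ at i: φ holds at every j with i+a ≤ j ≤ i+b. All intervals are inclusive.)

Evaluate at each i in [0,8]:
  i=0: ✗ (fails at j=1)
  i=1: ✗ (fails at j=2)
  i=2: ✗ (fails at j=3)
  i=3: ✓ (all of [4,4])
  i=4: ✗ (fails at j=5)
  i=5: ✗ (fails at j=6)
  i=6: ✗ (fails at j=7)
  i=7: ✗ (fails at j=8)
  i=8: ✗ (fails at j=9)
Positions where it holds: {3} → 1.

1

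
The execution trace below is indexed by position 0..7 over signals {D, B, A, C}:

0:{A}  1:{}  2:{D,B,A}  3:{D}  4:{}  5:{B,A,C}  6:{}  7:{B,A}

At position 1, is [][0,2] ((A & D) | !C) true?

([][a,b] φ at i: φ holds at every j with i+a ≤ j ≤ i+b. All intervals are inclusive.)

True

Check ((A & D) | !C) at every j in [1,3]:
  j=1: true
  j=2: true
  j=3: true
All positions satisfy it → formula holds.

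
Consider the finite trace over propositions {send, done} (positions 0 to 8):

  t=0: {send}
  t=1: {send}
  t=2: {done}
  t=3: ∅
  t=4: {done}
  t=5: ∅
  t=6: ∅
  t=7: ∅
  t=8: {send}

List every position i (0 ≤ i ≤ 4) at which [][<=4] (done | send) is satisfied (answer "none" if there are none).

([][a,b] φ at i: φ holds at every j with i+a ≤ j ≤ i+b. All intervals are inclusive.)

none

Evaluate at each i in [0,4]:
  i=0: ✗ (fails at j=3)
  i=1: ✗ (fails at j=3)
  i=2: ✗ (fails at j=3)
  i=3: ✗ (fails at j=3)
  i=4: ✗ (fails at j=5)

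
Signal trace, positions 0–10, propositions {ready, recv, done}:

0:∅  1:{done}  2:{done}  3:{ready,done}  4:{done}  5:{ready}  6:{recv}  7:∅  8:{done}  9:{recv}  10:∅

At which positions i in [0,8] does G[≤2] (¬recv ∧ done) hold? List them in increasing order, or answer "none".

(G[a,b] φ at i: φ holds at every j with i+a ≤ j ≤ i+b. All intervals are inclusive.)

1, 2

Evaluate at each i in [0,8]:
  i=0: ✗ (fails at j=0)
  i=1: ✓ (all of [1,3])
  i=2: ✓ (all of [2,4])
  i=3: ✗ (fails at j=5)
  i=4: ✗ (fails at j=5)
  i=5: ✗ (fails at j=5)
  i=6: ✗ (fails at j=6)
  i=7: ✗ (fails at j=7)
  i=8: ✗ (fails at j=9)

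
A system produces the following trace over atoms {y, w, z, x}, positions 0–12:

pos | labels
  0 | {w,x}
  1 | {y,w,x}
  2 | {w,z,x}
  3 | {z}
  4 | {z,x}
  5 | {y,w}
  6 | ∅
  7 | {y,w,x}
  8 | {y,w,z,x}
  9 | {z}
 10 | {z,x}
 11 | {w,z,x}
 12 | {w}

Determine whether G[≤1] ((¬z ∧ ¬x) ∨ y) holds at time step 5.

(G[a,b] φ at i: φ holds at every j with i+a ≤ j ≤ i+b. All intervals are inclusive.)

True

Check ((¬z ∧ ¬x) ∨ y) at every j in [5,6]:
  j=5: true
  j=6: true
All positions satisfy it → formula holds.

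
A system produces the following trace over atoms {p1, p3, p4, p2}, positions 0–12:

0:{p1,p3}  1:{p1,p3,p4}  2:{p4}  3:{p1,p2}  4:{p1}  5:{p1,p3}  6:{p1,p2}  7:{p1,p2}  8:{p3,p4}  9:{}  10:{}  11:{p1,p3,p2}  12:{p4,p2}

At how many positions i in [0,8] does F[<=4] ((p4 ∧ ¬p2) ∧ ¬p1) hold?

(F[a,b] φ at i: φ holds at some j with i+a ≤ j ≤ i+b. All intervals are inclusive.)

Evaluate at each i in [0,8]:
  i=0: ✓ (witness j=2)
  i=1: ✓ (witness j=2)
  i=2: ✓ (witness j=2)
  i=3: ✗ (none in [3,7])
  i=4: ✓ (witness j=8)
  i=5: ✓ (witness j=8)
  i=6: ✓ (witness j=8)
  i=7: ✓ (witness j=8)
  i=8: ✓ (witness j=8)
Positions where it holds: {0, 1, 2, 4, 5, 6, 7, 8} → 8.

8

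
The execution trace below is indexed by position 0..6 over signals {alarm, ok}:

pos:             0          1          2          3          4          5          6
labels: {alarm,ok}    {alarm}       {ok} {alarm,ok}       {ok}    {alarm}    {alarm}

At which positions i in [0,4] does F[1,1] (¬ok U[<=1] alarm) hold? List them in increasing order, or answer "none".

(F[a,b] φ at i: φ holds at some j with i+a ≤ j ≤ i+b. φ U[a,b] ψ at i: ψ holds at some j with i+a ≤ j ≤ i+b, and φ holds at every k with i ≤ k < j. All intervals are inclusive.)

0, 2, 4

Evaluate at each i in [0,4]:
  i=0: ✓ (witness j=1)
  i=1: ✗ (none in [2,2])
  i=2: ✓ (witness j=3)
  i=3: ✗ (none in [4,4])
  i=4: ✓ (witness j=5)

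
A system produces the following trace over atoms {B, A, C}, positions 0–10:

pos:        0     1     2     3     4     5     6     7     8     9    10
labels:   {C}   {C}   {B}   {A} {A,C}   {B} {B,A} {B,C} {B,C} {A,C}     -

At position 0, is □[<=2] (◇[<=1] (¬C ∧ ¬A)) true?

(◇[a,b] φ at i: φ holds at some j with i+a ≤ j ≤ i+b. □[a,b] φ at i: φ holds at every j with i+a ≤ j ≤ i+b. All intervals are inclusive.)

Check ◇[<=1] (¬C ∧ ¬A) at every j in [0,2]:
  j=0: fails (none in [0,1])
  j=1: holds (witness at 2)
  j=2: holds (witness at 2)
Fails at j=0 → formula fails.

Does not hold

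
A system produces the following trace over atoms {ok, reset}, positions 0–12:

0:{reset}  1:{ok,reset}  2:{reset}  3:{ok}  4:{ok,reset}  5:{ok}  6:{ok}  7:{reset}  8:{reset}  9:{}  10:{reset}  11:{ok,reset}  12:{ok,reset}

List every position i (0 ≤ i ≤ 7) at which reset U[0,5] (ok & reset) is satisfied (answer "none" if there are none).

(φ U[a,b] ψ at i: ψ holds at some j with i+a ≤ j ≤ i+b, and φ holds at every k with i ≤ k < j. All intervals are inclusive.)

0, 1, 4

Evaluate at each i in [0,7]:
  i=0: ✓ (rhs at j=1; lhs holds on [0,0])
  i=1: ✓ (rhs at j=1)
  i=2: ✗ (lhs fails at k=3 before rhs at j=4)
  i=3: ✗ (lhs fails at k=3 before rhs at j=4)
  i=4: ✓ (rhs at j=4)
  i=5: ✗ (no rhs in [5,10])
  i=6: ✗ (lhs fails at k=6 before rhs at j=11)
  i=7: ✗ (lhs fails at k=9 before rhs at j=11)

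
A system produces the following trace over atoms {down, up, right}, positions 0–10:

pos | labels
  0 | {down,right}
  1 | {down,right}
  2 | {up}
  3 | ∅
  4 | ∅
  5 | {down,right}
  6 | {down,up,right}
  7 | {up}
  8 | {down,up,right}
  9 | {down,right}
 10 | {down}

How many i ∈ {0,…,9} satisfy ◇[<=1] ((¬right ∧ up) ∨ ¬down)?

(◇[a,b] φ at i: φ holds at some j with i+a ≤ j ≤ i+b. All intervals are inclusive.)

6

Evaluate at each i in [0,9]:
  i=0: ✗ (none in [0,1])
  i=1: ✓ (witness j=2)
  i=2: ✓ (witness j=2)
  i=3: ✓ (witness j=3)
  i=4: ✓ (witness j=4)
  i=5: ✗ (none in [5,6])
  i=6: ✓ (witness j=7)
  i=7: ✓ (witness j=7)
  i=8: ✗ (none in [8,9])
  i=9: ✗ (none in [9,10])
Positions where it holds: {1, 2, 3, 4, 6, 7} → 6.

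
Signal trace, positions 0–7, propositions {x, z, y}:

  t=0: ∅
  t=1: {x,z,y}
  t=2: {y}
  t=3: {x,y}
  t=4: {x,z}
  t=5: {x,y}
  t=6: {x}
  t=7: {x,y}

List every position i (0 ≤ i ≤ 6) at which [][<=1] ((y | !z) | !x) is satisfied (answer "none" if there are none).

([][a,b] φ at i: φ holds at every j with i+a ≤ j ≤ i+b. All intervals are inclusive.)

Evaluate at each i in [0,6]:
  i=0: ✓ (all of [0,1])
  i=1: ✓ (all of [1,2])
  i=2: ✓ (all of [2,3])
  i=3: ✗ (fails at j=4)
  i=4: ✗ (fails at j=4)
  i=5: ✓ (all of [5,6])
  i=6: ✓ (all of [6,7])

0, 1, 2, 5, 6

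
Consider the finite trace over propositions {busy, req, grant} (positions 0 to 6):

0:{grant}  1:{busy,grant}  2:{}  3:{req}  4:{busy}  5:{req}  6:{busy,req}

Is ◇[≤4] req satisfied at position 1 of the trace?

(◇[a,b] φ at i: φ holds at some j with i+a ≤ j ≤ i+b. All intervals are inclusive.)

Check req at each j in [1,5]:
  j=1: false
  j=2: false
  j=3: true
  j=4: false
  j=5: true
Found at j=3 → formula holds.

True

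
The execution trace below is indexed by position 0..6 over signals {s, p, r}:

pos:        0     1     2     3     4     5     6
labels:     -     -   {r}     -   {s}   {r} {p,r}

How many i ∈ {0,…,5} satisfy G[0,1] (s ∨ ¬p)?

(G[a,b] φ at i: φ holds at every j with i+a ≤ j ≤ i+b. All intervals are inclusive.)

Evaluate at each i in [0,5]:
  i=0: ✓ (all of [0,1])
  i=1: ✓ (all of [1,2])
  i=2: ✓ (all of [2,3])
  i=3: ✓ (all of [3,4])
  i=4: ✓ (all of [4,5])
  i=5: ✗ (fails at j=6)
Positions where it holds: {0, 1, 2, 3, 4} → 5.

5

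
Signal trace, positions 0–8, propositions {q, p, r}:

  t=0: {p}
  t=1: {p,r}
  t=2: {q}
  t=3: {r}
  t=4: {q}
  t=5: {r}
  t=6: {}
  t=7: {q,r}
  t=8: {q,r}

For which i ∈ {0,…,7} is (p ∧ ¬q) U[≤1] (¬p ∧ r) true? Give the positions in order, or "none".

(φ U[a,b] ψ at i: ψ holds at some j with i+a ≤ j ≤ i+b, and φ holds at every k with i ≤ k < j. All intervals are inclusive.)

3, 5, 7

Evaluate at each i in [0,7]:
  i=0: ✗ (no rhs in [0,1])
  i=1: ✗ (no rhs in [1,2])
  i=2: ✗ (lhs fails at k=2 before rhs at j=3)
  i=3: ✓ (rhs at j=3)
  i=4: ✗ (lhs fails at k=4 before rhs at j=5)
  i=5: ✓ (rhs at j=5)
  i=6: ✗ (lhs fails at k=6 before rhs at j=7)
  i=7: ✓ (rhs at j=7)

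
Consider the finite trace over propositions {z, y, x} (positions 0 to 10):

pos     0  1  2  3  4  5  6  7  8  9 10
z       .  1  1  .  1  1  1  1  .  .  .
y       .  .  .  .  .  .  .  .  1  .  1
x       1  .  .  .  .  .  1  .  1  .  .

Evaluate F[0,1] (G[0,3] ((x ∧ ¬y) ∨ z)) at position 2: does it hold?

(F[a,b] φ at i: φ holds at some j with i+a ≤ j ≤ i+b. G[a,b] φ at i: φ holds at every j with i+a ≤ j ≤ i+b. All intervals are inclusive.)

Check G[0,3] ((x ∧ ¬y) ∨ z) at each j in [2,3]:
  j=2: fails at 3
  j=3: fails at 3
No position in the window satisfies it → formula fails.

Does not hold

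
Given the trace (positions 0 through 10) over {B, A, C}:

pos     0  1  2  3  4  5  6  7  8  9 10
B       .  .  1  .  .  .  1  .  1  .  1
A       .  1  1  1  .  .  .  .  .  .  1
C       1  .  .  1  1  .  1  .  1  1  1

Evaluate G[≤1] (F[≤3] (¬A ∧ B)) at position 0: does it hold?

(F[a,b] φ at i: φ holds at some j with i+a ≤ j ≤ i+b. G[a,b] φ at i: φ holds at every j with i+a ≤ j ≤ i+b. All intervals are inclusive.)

Does not hold

Check F[≤3] (¬A ∧ B) at every j in [0,1]:
  j=0: fails (none in [0,3])
  j=1: fails (none in [1,4])
Fails at j=0 → formula fails.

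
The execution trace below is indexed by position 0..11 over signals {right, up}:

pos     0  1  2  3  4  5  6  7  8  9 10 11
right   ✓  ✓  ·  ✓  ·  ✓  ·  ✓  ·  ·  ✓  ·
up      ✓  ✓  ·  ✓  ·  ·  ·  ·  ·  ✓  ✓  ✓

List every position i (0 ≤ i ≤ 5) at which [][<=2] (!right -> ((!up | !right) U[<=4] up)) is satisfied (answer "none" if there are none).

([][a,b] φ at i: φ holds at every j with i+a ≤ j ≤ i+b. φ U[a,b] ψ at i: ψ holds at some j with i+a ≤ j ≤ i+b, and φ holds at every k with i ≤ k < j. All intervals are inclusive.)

Evaluate at each i in [0,5]:
  i=0: ✓ (all of [0,2])
  i=1: ✓ (all of [1,3])
  i=2: ✗ (fails at j=4)
  i=3: ✗ (fails at j=4)
  i=4: ✗ (fails at j=4)
  i=5: ✓ (all of [5,7])

0, 1, 5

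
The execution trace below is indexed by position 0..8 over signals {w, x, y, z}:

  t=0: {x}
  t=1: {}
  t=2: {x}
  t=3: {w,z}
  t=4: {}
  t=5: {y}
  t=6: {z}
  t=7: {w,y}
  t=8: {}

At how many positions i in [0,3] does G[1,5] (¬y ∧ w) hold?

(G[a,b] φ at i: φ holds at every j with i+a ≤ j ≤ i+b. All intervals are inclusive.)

0

Evaluate at each i in [0,3]:
  i=0: ✗ (fails at j=1)
  i=1: ✗ (fails at j=2)
  i=2: ✗ (fails at j=4)
  i=3: ✗ (fails at j=4)
Positions where it holds: {} → 0.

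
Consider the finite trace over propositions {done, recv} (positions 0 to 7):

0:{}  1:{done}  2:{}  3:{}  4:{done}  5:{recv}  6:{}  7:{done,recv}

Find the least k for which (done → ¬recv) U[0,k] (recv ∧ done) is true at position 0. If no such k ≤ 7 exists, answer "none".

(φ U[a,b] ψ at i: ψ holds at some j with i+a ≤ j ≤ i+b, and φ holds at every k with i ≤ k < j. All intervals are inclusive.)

Need earliest j ≥ 0 with (recv ∧ done), and (done → ¬recv) at every k in [0,j-1].
  j=0: rhs fails.
  j=1: rhs fails.
  j=2: rhs fails.
  j=3: rhs fails.
  j=4: rhs fails.
  j=5: rhs fails.
  j=6: rhs fails.
  j=7: rhs holds; lhs holds on [0,6]. k = 7.

7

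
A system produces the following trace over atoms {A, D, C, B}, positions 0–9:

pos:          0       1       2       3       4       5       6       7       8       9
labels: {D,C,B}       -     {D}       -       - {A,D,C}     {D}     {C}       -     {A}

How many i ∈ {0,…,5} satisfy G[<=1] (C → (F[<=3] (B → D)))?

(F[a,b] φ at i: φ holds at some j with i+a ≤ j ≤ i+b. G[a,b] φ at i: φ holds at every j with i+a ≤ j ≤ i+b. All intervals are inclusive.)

6

Evaluate at each i in [0,5]:
  i=0: ✓ (all of [0,1])
  i=1: ✓ (all of [1,2])
  i=2: ✓ (all of [2,3])
  i=3: ✓ (all of [3,4])
  i=4: ✓ (all of [4,5])
  i=5: ✓ (all of [5,6])
Positions where it holds: {0, 1, 2, 3, 4, 5} → 6.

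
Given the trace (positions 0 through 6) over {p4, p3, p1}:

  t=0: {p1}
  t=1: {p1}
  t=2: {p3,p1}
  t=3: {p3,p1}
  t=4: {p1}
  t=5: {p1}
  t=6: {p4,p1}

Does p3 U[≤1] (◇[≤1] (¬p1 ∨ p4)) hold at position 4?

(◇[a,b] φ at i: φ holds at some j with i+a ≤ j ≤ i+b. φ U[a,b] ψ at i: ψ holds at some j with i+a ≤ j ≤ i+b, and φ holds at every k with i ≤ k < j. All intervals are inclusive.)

Does not hold

Need some j in [4,5] with ◇[≤1] (¬p1 ∨ p4), and p3 at every k in [4,j-1].
  j=4: ◇[≤1] (¬p1 ∨ p4) — fails (none in [4,5]).
  j=5: ◇[≤1] (¬p1 ∨ p4) holds, but p3 fails at k=4 → not this j.
No j in the window works → until fails.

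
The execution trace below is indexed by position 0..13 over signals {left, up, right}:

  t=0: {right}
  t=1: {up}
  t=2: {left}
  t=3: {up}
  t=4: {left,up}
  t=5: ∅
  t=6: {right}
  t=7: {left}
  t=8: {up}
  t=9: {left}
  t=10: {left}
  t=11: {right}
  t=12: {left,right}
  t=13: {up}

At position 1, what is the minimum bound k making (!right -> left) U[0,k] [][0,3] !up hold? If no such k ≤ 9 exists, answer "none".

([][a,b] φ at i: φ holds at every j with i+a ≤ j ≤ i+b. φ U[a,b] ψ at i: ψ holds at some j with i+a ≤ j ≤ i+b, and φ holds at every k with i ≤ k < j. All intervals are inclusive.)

Need earliest j ≥ 1 with [][0,3] !up, and (!right -> left) at every k in [1,j-1].
  j=1: rhs fails.
  j=2: rhs fails.
  j=3: rhs fails.
  j=4: rhs fails.
  j=5: rhs fails.
  j=6: rhs fails.
  j=7: rhs fails.
  j=8: rhs fails.
  j=9: rhs holds but lhs fails at k=1.
  j=10: rhs fails.
No witness within the range → none.

none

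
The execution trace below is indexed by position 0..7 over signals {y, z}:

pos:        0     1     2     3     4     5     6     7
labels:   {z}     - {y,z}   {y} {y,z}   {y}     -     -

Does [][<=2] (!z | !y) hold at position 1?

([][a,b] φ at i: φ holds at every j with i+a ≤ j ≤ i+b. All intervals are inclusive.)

Does not hold

Check (!z | !y) at every j in [1,3]:
  j=1: true
  j=2: false
  j=3: true
Fails at j=2 → formula fails.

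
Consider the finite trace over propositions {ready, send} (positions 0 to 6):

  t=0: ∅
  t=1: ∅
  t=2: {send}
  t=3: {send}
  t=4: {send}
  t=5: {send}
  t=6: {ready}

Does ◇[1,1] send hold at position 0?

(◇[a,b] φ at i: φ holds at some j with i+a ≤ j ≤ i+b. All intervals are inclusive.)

No

Check send at each j in [1,1]:
  j=1: false
No position in the window satisfies it → formula fails.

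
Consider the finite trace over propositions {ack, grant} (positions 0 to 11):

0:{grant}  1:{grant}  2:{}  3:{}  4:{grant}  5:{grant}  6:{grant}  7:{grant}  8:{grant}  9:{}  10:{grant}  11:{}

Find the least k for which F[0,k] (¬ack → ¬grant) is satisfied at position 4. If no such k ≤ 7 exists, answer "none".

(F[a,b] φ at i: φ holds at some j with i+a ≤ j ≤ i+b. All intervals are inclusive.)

Scan j = 4,5,… for (¬ack → ¬grant):
  j=4: fails
  j=5: fails
  j=6: fails
  j=7: fails
  j=8: fails
  j=9: holds
First hit at j=9, so smallest k = 9-4 = 5.

5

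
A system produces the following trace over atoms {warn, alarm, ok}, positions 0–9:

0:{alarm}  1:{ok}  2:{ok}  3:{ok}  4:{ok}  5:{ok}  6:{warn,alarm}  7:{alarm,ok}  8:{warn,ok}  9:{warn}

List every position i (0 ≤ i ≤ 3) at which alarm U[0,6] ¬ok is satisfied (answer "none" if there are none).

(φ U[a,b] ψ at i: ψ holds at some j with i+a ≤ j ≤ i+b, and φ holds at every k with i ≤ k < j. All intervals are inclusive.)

Evaluate at each i in [0,3]:
  i=0: ✓ (rhs at j=0)
  i=1: ✗ (lhs fails at k=1 before rhs at j=6)
  i=2: ✗ (lhs fails at k=2 before rhs at j=6)
  i=3: ✗ (lhs fails at k=3 before rhs at j=6)

0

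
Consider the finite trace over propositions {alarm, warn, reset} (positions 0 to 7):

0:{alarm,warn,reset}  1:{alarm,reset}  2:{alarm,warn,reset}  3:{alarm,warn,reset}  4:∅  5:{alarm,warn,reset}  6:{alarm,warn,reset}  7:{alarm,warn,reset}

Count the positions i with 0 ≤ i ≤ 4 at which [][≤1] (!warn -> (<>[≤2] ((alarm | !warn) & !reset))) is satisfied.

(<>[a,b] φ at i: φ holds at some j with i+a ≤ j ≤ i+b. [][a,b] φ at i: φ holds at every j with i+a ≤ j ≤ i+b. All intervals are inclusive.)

3

Evaluate at each i in [0,4]:
  i=0: ✗ (fails at j=1)
  i=1: ✗ (fails at j=1)
  i=2: ✓ (all of [2,3])
  i=3: ✓ (all of [3,4])
  i=4: ✓ (all of [4,5])
Positions where it holds: {2, 3, 4} → 3.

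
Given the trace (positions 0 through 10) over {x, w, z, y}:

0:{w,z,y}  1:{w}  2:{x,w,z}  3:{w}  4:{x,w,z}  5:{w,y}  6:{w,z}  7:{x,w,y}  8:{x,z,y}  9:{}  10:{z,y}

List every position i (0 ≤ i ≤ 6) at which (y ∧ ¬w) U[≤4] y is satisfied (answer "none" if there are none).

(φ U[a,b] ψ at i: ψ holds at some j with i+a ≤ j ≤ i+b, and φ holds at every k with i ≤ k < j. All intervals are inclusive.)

Evaluate at each i in [0,6]:
  i=0: ✓ (rhs at j=0)
  i=1: ✗ (lhs fails at k=1 before rhs at j=5)
  i=2: ✗ (lhs fails at k=2 before rhs at j=5)
  i=3: ✗ (lhs fails at k=3 before rhs at j=5)
  i=4: ✗ (lhs fails at k=4 before rhs at j=5)
  i=5: ✓ (rhs at j=5)
  i=6: ✗ (lhs fails at k=6 before rhs at j=7)

0, 5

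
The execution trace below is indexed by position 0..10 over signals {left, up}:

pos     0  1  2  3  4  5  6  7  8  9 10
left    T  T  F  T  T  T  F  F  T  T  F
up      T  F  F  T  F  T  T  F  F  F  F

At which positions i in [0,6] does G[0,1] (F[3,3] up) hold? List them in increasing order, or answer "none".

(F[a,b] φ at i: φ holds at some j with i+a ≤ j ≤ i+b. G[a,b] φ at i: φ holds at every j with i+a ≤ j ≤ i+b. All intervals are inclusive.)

2

Evaluate at each i in [0,6]:
  i=0: ✗ (fails at j=1)
  i=1: ✗ (fails at j=1)
  i=2: ✓ (all of [2,3])
  i=3: ✗ (fails at j=4)
  i=4: ✗ (fails at j=4)
  i=5: ✗ (fails at j=5)
  i=6: ✗ (fails at j=6)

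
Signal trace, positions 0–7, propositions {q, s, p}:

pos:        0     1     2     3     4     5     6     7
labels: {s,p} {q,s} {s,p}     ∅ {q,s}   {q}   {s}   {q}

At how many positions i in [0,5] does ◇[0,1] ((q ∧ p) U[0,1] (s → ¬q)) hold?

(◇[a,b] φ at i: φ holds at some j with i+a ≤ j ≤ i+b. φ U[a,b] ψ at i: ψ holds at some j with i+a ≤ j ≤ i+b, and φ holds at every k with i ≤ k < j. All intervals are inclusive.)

6

Evaluate at each i in [0,5]:
  i=0: ✓ (witness j=0)
  i=1: ✓ (witness j=2)
  i=2: ✓ (witness j=2)
  i=3: ✓ (witness j=3)
  i=4: ✓ (witness j=5)
  i=5: ✓ (witness j=5)
Positions where it holds: {0, 1, 2, 3, 4, 5} → 6.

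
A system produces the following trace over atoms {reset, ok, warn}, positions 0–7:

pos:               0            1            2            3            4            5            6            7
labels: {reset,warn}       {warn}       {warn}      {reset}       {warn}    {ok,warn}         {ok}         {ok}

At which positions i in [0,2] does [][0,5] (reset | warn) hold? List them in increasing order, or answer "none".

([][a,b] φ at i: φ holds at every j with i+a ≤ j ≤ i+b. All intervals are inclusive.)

Evaluate at each i in [0,2]:
  i=0: ✓ (all of [0,5])
  i=1: ✗ (fails at j=6)
  i=2: ✗ (fails at j=6)

0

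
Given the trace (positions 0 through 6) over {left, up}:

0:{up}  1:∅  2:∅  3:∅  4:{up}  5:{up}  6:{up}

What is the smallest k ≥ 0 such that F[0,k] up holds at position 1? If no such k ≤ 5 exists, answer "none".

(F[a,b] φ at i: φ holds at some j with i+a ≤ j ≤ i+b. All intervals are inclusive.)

Scan j = 1,2,… for up:
  j=1: fails
  j=2: fails
  j=3: fails
  j=4: holds
First hit at j=4, so smallest k = 4-1 = 3.

3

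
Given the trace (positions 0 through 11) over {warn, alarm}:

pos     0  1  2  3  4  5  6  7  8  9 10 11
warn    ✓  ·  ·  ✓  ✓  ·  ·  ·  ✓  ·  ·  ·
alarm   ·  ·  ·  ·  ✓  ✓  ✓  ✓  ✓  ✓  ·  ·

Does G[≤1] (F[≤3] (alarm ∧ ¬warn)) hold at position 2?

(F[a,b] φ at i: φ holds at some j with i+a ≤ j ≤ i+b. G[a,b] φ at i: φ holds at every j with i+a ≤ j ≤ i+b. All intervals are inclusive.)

True

Check F[≤3] (alarm ∧ ¬warn) at every j in [2,3]:
  j=2: holds (witness at 5)
  j=3: holds (witness at 5)
All positions satisfy it → formula holds.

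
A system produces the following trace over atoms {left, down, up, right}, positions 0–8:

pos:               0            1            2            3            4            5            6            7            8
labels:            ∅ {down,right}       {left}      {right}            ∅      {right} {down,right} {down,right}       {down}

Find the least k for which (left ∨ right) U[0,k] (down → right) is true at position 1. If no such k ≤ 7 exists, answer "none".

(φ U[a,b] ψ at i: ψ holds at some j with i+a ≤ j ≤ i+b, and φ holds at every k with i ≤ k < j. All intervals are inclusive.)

0

Need earliest j ≥ 1 with (down → right), and (left ∨ right) at every k in [1,j-1].
  j=1: rhs holds (empty prefix). k = 0.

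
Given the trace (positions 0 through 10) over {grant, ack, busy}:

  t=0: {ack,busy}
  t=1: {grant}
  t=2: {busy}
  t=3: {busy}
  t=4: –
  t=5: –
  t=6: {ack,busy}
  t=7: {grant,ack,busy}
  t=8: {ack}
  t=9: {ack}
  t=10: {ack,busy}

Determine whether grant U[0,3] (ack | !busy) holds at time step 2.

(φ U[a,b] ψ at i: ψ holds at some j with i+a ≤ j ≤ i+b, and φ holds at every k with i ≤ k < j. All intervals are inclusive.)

Need some j in [2,5] with (ack | !busy), and grant at every k in [2,j-1].
  j=2: (ack | !busy) false.
  j=3: (ack | !busy) false.
  j=4: (ack | !busy) holds, but grant fails at k=2 → not this j.
  j=5: (ack | !busy) holds, but grant fails at k=2 → not this j.
No j in the window works → until fails.

False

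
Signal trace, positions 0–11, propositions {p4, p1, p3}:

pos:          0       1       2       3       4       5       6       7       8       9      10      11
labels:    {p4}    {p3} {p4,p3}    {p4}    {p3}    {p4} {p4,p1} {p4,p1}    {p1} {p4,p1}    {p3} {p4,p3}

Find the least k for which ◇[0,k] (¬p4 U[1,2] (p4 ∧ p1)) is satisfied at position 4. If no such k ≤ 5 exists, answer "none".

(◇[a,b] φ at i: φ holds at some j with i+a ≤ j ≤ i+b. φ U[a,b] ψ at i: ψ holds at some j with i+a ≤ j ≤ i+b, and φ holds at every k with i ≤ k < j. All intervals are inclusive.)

Scan j = 4,5,… for (¬p4 U[1,2] (p4 ∧ p1)):
  j=4: fails
  j=5: fails
  j=6: fails
  j=7: fails
  j=8: holds
First hit at j=8, so smallest k = 8-4 = 4.

4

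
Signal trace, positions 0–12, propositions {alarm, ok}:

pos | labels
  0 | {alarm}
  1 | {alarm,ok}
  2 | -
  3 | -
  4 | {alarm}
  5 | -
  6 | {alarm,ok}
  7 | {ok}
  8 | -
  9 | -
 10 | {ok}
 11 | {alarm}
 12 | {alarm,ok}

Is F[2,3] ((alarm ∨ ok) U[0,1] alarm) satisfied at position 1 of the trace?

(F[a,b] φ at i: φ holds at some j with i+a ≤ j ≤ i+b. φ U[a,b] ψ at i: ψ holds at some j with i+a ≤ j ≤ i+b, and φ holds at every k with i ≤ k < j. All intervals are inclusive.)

True

Check ((alarm ∨ ok) U[0,1] alarm) at each j in [3,4]:
  j=3: fails
  j=4: holds
Found at j=4 → formula holds.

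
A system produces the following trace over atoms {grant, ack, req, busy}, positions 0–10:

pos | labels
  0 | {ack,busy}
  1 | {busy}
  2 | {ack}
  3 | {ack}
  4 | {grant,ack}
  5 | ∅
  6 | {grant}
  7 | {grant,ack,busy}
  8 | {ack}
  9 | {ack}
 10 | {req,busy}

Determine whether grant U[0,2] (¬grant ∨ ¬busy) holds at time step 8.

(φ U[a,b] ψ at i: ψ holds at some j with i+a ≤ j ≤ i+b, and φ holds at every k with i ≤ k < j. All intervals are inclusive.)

Holds

Need some j in [8,10] with (¬grant ∨ ¬busy), and grant at every k in [8,j-1].
  j=8: (¬grant ∨ ¬busy) holds; no prefix to check → satisfied.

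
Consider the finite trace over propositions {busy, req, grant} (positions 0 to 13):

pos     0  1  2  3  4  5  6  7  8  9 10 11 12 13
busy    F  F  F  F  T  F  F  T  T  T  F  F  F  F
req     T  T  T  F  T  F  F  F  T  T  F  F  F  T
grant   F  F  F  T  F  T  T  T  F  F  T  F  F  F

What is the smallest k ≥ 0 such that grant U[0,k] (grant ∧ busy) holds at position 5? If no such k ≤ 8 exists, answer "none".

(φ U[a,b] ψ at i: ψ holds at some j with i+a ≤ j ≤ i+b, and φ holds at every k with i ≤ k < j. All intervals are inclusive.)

Need earliest j ≥ 5 with (grant ∧ busy), and grant at every k in [5,j-1].
  j=5: rhs fails.
  j=6: rhs fails.
  j=7: rhs holds; lhs holds on [5,6]. k = 2.

2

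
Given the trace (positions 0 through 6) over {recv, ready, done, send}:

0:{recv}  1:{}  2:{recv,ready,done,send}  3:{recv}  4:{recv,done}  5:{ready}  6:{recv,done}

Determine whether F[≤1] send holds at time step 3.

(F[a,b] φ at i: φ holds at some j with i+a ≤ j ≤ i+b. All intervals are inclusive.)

No

Check send at each j in [3,4]:
  j=3: false
  j=4: false
No position in the window satisfies it → formula fails.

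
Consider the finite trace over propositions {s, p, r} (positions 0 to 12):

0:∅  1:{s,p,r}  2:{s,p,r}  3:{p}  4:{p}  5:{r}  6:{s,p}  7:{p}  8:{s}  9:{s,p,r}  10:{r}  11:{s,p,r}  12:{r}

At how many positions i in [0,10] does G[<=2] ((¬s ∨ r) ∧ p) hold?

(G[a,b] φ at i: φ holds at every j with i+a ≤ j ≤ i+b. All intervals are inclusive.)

Evaluate at each i in [0,10]:
  i=0: ✗ (fails at j=0)
  i=1: ✓ (all of [1,3])
  i=2: ✓ (all of [2,4])
  i=3: ✗ (fails at j=5)
  i=4: ✗ (fails at j=5)
  i=5: ✗ (fails at j=5)
  i=6: ✗ (fails at j=6)
  i=7: ✗ (fails at j=8)
  i=8: ✗ (fails at j=8)
  i=9: ✗ (fails at j=10)
  i=10: ✗ (fails at j=10)
Positions where it holds: {1, 2} → 2.

2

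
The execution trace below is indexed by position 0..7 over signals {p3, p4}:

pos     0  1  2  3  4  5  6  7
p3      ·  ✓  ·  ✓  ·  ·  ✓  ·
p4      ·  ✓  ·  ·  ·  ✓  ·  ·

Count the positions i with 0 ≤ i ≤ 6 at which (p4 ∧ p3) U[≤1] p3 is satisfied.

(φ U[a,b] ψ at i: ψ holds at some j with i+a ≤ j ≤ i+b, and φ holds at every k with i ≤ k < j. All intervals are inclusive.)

Evaluate at each i in [0,6]:
  i=0: ✗ (lhs fails at k=0 before rhs at j=1)
  i=1: ✓ (rhs at j=1)
  i=2: ✗ (lhs fails at k=2 before rhs at j=3)
  i=3: ✓ (rhs at j=3)
  i=4: ✗ (no rhs in [4,5])
  i=5: ✗ (lhs fails at k=5 before rhs at j=6)
  i=6: ✓ (rhs at j=6)
Positions where it holds: {1, 3, 6} → 3.

3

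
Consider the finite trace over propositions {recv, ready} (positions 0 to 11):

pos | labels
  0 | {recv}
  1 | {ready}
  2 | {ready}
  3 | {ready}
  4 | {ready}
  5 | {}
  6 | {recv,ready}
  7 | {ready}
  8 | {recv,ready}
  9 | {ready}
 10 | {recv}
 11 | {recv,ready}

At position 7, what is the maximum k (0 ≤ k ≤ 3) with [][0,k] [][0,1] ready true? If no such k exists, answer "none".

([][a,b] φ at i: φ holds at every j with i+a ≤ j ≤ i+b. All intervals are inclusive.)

[][0,1] ready must hold from j=7 onward; find where it first fails.
  j=7: holds
  j=8: holds
  j=9: fails
Holds on [7,8], so largest k = 1.

1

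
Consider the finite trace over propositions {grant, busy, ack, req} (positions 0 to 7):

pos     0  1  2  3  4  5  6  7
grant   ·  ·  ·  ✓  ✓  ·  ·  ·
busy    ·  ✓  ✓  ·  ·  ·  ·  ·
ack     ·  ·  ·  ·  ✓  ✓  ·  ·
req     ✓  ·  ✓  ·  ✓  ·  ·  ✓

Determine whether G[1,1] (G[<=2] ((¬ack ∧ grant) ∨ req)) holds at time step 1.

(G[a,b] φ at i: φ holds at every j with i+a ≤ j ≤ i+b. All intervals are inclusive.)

Check G[<=2] ((¬ack ∧ grant) ∨ req) at every j in [2,2]:
  j=2: holds on [2,4]
All positions satisfy it → formula holds.

Yes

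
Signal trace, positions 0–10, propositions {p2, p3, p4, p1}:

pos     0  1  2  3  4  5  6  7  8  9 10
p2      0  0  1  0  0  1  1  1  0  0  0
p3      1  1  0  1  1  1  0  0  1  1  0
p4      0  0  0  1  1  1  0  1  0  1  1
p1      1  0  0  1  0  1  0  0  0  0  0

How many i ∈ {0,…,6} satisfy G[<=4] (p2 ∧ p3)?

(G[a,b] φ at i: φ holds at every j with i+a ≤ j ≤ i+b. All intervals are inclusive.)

Evaluate at each i in [0,6]:
  i=0: ✗ (fails at j=0)
  i=1: ✗ (fails at j=1)
  i=2: ✗ (fails at j=2)
  i=3: ✗ (fails at j=3)
  i=4: ✗ (fails at j=4)
  i=5: ✗ (fails at j=6)
  i=6: ✗ (fails at j=6)
Positions where it holds: {} → 0.

0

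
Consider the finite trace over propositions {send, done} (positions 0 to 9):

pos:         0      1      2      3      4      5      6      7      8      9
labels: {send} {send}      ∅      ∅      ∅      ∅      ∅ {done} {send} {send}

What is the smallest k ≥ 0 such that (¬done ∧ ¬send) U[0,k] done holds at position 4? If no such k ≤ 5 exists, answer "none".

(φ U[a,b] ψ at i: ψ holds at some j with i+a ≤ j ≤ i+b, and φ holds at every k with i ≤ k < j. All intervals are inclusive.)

Need earliest j ≥ 4 with done, and (¬done ∧ ¬send) at every k in [4,j-1].
  j=4: rhs fails.
  j=5: rhs fails.
  j=6: rhs fails.
  j=7: rhs holds; lhs holds on [4,6]. k = 3.

3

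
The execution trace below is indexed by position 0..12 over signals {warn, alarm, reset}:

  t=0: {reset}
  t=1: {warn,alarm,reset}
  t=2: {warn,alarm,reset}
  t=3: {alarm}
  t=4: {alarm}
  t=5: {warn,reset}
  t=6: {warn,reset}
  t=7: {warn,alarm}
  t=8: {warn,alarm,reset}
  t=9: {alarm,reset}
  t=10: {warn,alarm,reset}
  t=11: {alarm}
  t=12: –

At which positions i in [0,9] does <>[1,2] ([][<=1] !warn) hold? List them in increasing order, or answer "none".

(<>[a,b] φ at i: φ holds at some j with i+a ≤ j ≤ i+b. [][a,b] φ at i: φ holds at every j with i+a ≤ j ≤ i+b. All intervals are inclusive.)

Evaluate at each i in [0,9]:
  i=0: ✗ (none in [1,2])
  i=1: ✓ (witness j=3)
  i=2: ✓ (witness j=3)
  i=3: ✗ (none in [4,5])
  i=4: ✗ (none in [5,6])
  i=5: ✗ (none in [6,7])
  i=6: ✗ (none in [7,8])
  i=7: ✗ (none in [8,9])
  i=8: ✗ (none in [9,10])
  i=9: ✓ (witness j=11)

1, 2, 9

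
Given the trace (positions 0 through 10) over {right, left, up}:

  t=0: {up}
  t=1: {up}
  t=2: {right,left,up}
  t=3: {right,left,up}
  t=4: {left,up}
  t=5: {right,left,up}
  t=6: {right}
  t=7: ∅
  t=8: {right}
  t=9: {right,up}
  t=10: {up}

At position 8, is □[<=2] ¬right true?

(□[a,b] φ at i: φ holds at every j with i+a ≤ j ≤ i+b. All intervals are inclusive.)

Check ¬right at every j in [8,10]:
  j=8: false
  j=9: false
  j=10: true
Fails at j=8 → formula fails.

False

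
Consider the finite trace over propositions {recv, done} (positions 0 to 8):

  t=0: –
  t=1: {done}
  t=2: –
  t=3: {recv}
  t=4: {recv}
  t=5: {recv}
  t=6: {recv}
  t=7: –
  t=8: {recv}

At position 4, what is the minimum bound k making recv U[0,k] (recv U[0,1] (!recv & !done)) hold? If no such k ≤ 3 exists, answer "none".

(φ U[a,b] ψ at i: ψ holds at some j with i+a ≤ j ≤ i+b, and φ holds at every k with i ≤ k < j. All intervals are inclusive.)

2

Need earliest j ≥ 4 with (recv U[0,1] (!recv & !done)), and recv at every k in [4,j-1].
  j=4: rhs fails.
  j=5: rhs fails.
  j=6: rhs holds; lhs holds on [4,5]. k = 2.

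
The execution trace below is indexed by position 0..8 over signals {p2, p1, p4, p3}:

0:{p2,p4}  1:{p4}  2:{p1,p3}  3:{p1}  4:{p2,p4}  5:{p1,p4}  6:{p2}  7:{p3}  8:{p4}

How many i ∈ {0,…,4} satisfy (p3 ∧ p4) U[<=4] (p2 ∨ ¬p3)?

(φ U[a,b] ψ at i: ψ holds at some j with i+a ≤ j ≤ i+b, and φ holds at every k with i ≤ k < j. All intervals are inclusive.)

4

Evaluate at each i in [0,4]:
  i=0: ✓ (rhs at j=0)
  i=1: ✓ (rhs at j=1)
  i=2: ✗ (lhs fails at k=2 before rhs at j=3)
  i=3: ✓ (rhs at j=3)
  i=4: ✓ (rhs at j=4)
Positions where it holds: {0, 1, 3, 4} → 4.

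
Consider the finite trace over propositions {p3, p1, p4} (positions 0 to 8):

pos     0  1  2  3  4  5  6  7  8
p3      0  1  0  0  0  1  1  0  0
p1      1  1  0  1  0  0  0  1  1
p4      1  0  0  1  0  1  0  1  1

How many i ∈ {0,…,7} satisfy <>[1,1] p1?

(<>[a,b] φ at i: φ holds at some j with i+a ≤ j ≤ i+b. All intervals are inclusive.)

Evaluate at each i in [0,7]:
  i=0: ✓ (witness j=1)
  i=1: ✗ (none in [2,2])
  i=2: ✓ (witness j=3)
  i=3: ✗ (none in [4,4])
  i=4: ✗ (none in [5,5])
  i=5: ✗ (none in [6,6])
  i=6: ✓ (witness j=7)
  i=7: ✓ (witness j=8)
Positions where it holds: {0, 2, 6, 7} → 4.

4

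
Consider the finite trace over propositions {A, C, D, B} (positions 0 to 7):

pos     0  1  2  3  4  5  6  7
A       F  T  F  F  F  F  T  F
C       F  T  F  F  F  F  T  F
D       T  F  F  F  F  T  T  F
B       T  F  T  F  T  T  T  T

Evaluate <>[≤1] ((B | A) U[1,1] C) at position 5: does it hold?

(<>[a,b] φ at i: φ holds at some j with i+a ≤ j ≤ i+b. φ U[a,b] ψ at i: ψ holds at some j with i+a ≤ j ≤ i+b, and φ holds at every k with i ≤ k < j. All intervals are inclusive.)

Yes

Check ((B | A) U[1,1] C) at each j in [5,6]:
  j=5: holds
  j=6: fails
Found at j=5 → formula holds.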